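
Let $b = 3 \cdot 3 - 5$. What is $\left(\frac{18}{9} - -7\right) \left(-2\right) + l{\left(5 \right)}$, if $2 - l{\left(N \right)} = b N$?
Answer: $-36$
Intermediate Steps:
$b = 4$ ($b = 9 - 5 = 4$)
$l{\left(N \right)} = 2 - 4 N$
$\left(\frac{18}{9} - -7\right) \left(-2\right) + l{\left(5 \right)} = \left(\frac{18}{9} - -7\right) \left(-2\right) + \left(2 - 20\right) = \left(18 \cdot \frac{1}{9} + 7\right) \left(-2\right) + \left(2 - 20\right) = \left(2 + 7\right) \left(-2\right) - 18 = 9 \left(-2\right) - 18 = -18 - 18 = -36$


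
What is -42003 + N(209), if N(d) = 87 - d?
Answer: -42125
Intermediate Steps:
-42003 + N(209) = -42003 + (87 - 1*209) = -42003 + (87 - 209) = -42003 - 122 = -42125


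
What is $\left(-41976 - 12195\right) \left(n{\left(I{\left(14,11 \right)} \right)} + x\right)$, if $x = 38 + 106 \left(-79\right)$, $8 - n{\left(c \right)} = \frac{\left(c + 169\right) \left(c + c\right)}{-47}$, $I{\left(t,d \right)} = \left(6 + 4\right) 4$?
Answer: $\frac{20297657016}{47} \approx 4.3186 \cdot 10^{8}$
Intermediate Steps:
$I{\left(t,d \right)} = 40$ ($I{\left(t,d \right)} = 10 \cdot 4 = 40$)
$n{\left(c \right)} = 8 + \frac{2 c \left(169 + c\right)}{47}$ ($n{\left(c \right)} = 8 - \frac{\left(c + 169\right) \left(c + c\right)}{-47} = 8 - \left(169 + c\right) 2 c \left(- \frac{1}{47}\right) = 8 - 2 c \left(169 + c\right) \left(- \frac{1}{47}\right) = 8 - - \frac{2 c \left(169 + c\right)}{47} = 8 + \frac{2 c \left(169 + c\right)}{47}$)
$x = -8336$ ($x = 38 - 8374 = -8336$)
$\left(-41976 - 12195\right) \left(n{\left(I{\left(14,11 \right)} \right)} + x\right) = \left(-41976 - 12195\right) \left(\left(8 + \frac{2 \cdot 40^{2}}{47} + \frac{338}{47} \cdot 40\right) - 8336\right) = - 54171 \left(\left(8 + \frac{2}{47} \cdot 1600 + \frac{13520}{47}\right) - 8336\right) = - 54171 \left(\left(8 + \frac{3200}{47} + \frac{13520}{47}\right) - 8336\right) = - 54171 \left(\frac{17096}{47} - 8336\right) = \left(-54171\right) \left(- \frac{374696}{47}\right) = \frac{20297657016}{47}$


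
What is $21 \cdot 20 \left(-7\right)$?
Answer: $-2940$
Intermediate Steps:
$21 \cdot 20 \left(-7\right) = 420 \left(-7\right) = -2940$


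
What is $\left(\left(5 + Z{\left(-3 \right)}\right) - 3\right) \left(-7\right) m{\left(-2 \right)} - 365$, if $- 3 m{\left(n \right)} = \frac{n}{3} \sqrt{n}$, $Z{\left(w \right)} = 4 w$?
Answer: $-365 + \frac{140 i \sqrt{2}}{9} \approx -365.0 + 21.999 i$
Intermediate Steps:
$m{\left(n \right)} = - \frac{n^{\frac{3}{2}}}{9}$ ($m{\left(n \right)} = - \frac{\frac{n}{3} \sqrt{n}}{3} = - \frac{\frac{1}{3} n^{\frac{3}{2}}}{3} = - \frac{n^{\frac{3}{2}}}{9}$)
$\left(\left(5 + Z{\left(-3 \right)}\right) - 3\right) \left(-7\right) m{\left(-2 \right)} - 365 = \left(\left(5 + 4 \left(-3\right)\right) - 3\right) \left(-7\right) \left(- \frac{\left(-2\right)^{\frac{3}{2}}}{9}\right) - 365 = \left(\left(5 - 12\right) - 3\right) \left(-7\right) \left(- \frac{\left(-2\right) i \sqrt{2}}{9}\right) - 365 = \left(-7 - 3\right) \left(-7\right) \frac{2 i \sqrt{2}}{9} - 365 = \left(-10\right) \left(-7\right) \frac{2 i \sqrt{2}}{9} - 365 = 70 \frac{2 i \sqrt{2}}{9} - 365 = \frac{140 i \sqrt{2}}{9} - 365 = -365 + \frac{140 i \sqrt{2}}{9}$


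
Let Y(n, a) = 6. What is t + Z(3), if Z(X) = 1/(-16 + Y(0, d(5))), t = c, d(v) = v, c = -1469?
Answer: -14691/10 ≈ -1469.1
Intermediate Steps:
t = -1469
Z(X) = -1/10 (Z(X) = 1/(-16 + 6) = 1/(-10) = -1/10)
t + Z(3) = -1469 - 1/10 = -14691/10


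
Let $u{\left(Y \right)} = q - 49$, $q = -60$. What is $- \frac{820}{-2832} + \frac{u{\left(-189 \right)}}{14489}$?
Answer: $\frac{2893073}{10258212} \approx 0.28202$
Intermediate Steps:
$u{\left(Y \right)} = -109$ ($u{\left(Y \right)} = -60 - 49 = -109$)
$- \frac{820}{-2832} + \frac{u{\left(-189 \right)}}{14489} = - \frac{820}{-2832} - \frac{109}{14489} = \left(-820\right) \left(- \frac{1}{2832}\right) - \frac{109}{14489} = \frac{205}{708} - \frac{109}{14489} = \frac{2893073}{10258212}$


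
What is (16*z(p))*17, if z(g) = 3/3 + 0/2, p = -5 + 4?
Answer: 272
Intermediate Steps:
p = -1
z(g) = 1 (z(g) = 3*(⅓) + 0*(½) = 1 + 0 = 1)
(16*z(p))*17 = (16*1)*17 = 16*17 = 272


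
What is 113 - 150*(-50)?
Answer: 7613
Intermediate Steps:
113 - 150*(-50) = 113 + 7500 = 7613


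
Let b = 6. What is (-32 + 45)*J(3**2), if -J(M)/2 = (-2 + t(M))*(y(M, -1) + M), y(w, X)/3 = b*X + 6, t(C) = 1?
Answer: 234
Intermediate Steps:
y(w, X) = 18 + 18*X (y(w, X) = 3*(6*X + 6) = 3*(6 + 6*X) = 18 + 18*X)
J(M) = 2*M (J(M) = -2*(-2 + 1)*((18 + 18*(-1)) + M) = -(-2)*((18 - 18) + M) = -(-2)*(0 + M) = -(-2)*M = 2*M)
(-32 + 45)*J(3**2) = (-32 + 45)*(2*3**2) = 13*(2*9) = 13*18 = 234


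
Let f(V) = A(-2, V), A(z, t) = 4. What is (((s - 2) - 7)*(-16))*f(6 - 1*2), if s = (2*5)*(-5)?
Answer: 3776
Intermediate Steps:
f(V) = 4
s = -50 (s = 10*(-5) = -50)
(((s - 2) - 7)*(-16))*f(6 - 1*2) = (((-50 - 2) - 7)*(-16))*4 = ((-52 - 7)*(-16))*4 = -59*(-16)*4 = 944*4 = 3776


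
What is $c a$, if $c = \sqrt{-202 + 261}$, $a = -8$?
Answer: $- 8 \sqrt{59} \approx -61.449$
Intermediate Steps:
$c = \sqrt{59} \approx 7.6811$
$c a = \sqrt{59} \left(-8\right) = - 8 \sqrt{59}$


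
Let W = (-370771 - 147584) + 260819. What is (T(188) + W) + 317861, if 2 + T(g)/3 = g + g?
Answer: 61447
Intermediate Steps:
W = -257536 (W = -518355 + 260819 = -257536)
T(g) = -6 + 6*g (T(g) = -6 + 3*(g + g) = -6 + 3*(2*g) = -6 + 6*g)
(T(188) + W) + 317861 = ((-6 + 6*188) - 257536) + 317861 = ((-6 + 1128) - 257536) + 317861 = (1122 - 257536) + 317861 = -256414 + 317861 = 61447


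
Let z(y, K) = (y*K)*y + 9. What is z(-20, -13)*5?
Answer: -25955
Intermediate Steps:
z(y, K) = 9 + K*y**2 (z(y, K) = (K*y)*y + 9 = K*y**2 + 9 = 9 + K*y**2)
z(-20, -13)*5 = (9 - 13*(-20)**2)*5 = (9 - 13*400)*5 = (9 - 5200)*5 = -5191*5 = -25955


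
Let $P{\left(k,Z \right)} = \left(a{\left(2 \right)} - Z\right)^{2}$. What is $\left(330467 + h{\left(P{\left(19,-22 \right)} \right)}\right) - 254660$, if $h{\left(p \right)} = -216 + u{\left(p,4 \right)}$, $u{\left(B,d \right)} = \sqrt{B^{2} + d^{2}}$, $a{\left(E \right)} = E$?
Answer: $75591 + 4 \sqrt{20737} \approx 76167.0$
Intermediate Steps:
$P{\left(k,Z \right)} = \left(2 - Z\right)^{2}$
$h{\left(p \right)} = -216 + \sqrt{16 + p^{2}}$ ($h{\left(p \right)} = -216 + \sqrt{p^{2} + 4^{2}} = -216 + \sqrt{p^{2} + 16} = -216 + \sqrt{16 + p^{2}}$)
$\left(330467 + h{\left(P{\left(19,-22 \right)} \right)}\right) - 254660 = \left(330467 - \left(216 - \sqrt{16 + \left(\left(-2 - 22\right)^{2}\right)^{2}}\right)\right) - 254660 = \left(330467 - \left(216 - \sqrt{16 + \left(\left(-24\right)^{2}\right)^{2}}\right)\right) - 254660 = \left(330467 - \left(216 - \sqrt{16 + 576^{2}}\right)\right) - 254660 = \left(330467 - \left(216 - \sqrt{16 + 331776}\right)\right) - 254660 = \left(330467 - \left(216 - \sqrt{331792}\right)\right) - 254660 = \left(330467 - \left(216 - 4 \sqrt{20737}\right)\right) - 254660 = \left(330251 + 4 \sqrt{20737}\right) - 254660 = 75591 + 4 \sqrt{20737}$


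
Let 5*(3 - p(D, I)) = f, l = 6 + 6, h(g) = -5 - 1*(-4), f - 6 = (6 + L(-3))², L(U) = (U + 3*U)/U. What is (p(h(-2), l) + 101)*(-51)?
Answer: -21114/5 ≈ -4222.8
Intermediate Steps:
L(U) = 4 (L(U) = (4*U)/U = 4)
f = 106 (f = 6 + (6 + 4)² = 6 + 10² = 6 + 100 = 106)
h(g) = -1 (h(g) = -5 + 4 = -1)
l = 12
p(D, I) = -91/5 (p(D, I) = 3 - ⅕*106 = 3 - 106/5 = -91/5)
(p(h(-2), l) + 101)*(-51) = (-91/5 + 101)*(-51) = (414/5)*(-51) = -21114/5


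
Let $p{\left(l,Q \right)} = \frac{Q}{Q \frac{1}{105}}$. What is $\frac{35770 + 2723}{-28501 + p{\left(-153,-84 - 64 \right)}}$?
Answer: $- \frac{38493}{28396} \approx -1.3556$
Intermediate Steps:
$p{\left(l,Q \right)} = 105$ ($p{\left(l,Q \right)} = \frac{Q}{Q \frac{1}{105}} = \frac{Q}{\frac{1}{105} Q} = Q \frac{105}{Q} = 105$)
$\frac{35770 + 2723}{-28501 + p{\left(-153,-84 - 64 \right)}} = \frac{35770 + 2723}{-28501 + 105} = \frac{38493}{-28396} = 38493 \left(- \frac{1}{28396}\right) = - \frac{38493}{28396}$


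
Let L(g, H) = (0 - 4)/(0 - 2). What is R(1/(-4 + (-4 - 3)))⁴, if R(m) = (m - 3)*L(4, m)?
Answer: 21381376/14641 ≈ 1460.4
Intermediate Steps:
L(g, H) = 2 (L(g, H) = -4/(-2) = -4*(-½) = 2)
R(m) = -6 + 2*m (R(m) = (m - 3)*2 = (-3 + m)*2 = -6 + 2*m)
R(1/(-4 + (-4 - 3)))⁴ = (-6 + 2/(-4 + (-4 - 3)))⁴ = (-6 + 2/(-4 - 7))⁴ = (-6 + 2/(-11))⁴ = (-6 + 2*(-1/11))⁴ = (-6 - 2/11)⁴ = (-68/11)⁴ = 21381376/14641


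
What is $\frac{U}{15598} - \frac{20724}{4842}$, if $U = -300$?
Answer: $- \frac{27058796}{6293793} \approx -4.2993$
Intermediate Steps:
$\frac{U}{15598} - \frac{20724}{4842} = - \frac{300}{15598} - \frac{20724}{4842} = \left(-300\right) \frac{1}{15598} - \frac{3454}{807} = - \frac{150}{7799} - \frac{3454}{807} = - \frac{27058796}{6293793}$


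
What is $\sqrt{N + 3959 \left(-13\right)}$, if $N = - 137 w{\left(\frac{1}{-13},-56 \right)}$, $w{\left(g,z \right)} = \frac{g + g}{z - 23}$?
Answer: $\frac{3 i \sqrt{6031557649}}{1027} \approx 226.86 i$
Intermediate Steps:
$w{\left(g,z \right)} = \frac{2 g}{-23 + z}$
$N = - \frac{274}{1027}$ ($N = - 137 \frac{2}{\left(-13\right) \left(-23 - 56\right)} = - 137 \cdot 2 \left(- \frac{1}{13}\right) \frac{1}{-79} = - 137 \cdot 2 \left(- \frac{1}{13}\right) \left(- \frac{1}{79}\right) = \left(-137\right) \frac{2}{1027} = - \frac{274}{1027} \approx -0.2668$)
$\sqrt{N + 3959 \left(-13\right)} = \sqrt{- \frac{274}{1027} + 3959 \left(-13\right)} = \sqrt{- \frac{274}{1027} - 51467} = \sqrt{- \frac{52856883}{1027}} = \frac{3 i \sqrt{6031557649}}{1027}$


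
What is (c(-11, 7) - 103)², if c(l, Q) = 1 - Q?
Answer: 11881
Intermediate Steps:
(c(-11, 7) - 103)² = ((1 - 1*7) - 103)² = ((1 - 7) - 103)² = (-6 - 103)² = (-109)² = 11881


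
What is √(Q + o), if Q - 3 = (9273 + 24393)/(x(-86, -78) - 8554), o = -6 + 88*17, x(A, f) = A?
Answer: √21443090/120 ≈ 38.589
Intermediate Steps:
o = 1490 (o = -6 + 1496 = 1490)
Q = -1291/1440 (Q = 3 + (9273 + 24393)/(-86 - 8554) = 3 + 33666/(-8640) = 3 + 33666*(-1/8640) = 3 - 5611/1440 = -1291/1440 ≈ -0.89653)
√(Q + o) = √(-1291/1440 + 1490) = √(2144309/1440) = √21443090/120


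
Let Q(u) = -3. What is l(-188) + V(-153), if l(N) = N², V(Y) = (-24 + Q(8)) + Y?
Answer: 35164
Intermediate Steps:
V(Y) = -27 + Y (V(Y) = (-24 - 3) + Y = -27 + Y)
l(-188) + V(-153) = (-188)² + (-27 - 153) = 35344 - 180 = 35164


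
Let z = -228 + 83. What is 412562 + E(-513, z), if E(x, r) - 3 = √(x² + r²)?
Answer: 412565 + √284194 ≈ 4.1310e+5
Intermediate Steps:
z = -145
E(x, r) = 3 + √(r² + x²) (E(x, r) = 3 + √(x² + r²) = 3 + √(r² + x²))
412562 + E(-513, z) = 412562 + (3 + √((-145)² + (-513)²)) = 412562 + (3 + √(21025 + 263169)) = 412562 + (3 + √284194) = 412565 + √284194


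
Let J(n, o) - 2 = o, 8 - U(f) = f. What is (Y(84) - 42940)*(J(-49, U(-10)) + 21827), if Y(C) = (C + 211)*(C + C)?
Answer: 144627140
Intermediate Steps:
U(f) = 8 - f
J(n, o) = 2 + o
Y(C) = 2*C*(211 + C) (Y(C) = (211 + C)*(2*C) = 2*C*(211 + C))
(Y(84) - 42940)*(J(-49, U(-10)) + 21827) = (2*84*(211 + 84) - 42940)*((2 + (8 - 1*(-10))) + 21827) = (2*84*295 - 42940)*((2 + (8 + 10)) + 21827) = (49560 - 42940)*((2 + 18) + 21827) = 6620*(20 + 21827) = 6620*21847 = 144627140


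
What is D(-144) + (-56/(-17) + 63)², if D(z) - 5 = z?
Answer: 1229958/289 ≈ 4255.9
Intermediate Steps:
D(z) = 5 + z
D(-144) + (-56/(-17) + 63)² = (5 - 144) + (-56/(-17) + 63)² = -139 + (-56*(-1/17) + 63)² = -139 + (56/17 + 63)² = -139 + (1127/17)² = -139 + 1270129/289 = 1229958/289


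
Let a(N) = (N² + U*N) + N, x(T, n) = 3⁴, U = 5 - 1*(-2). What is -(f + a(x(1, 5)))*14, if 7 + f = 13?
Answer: -101010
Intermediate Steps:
U = 7 (U = 5 + 2 = 7)
x(T, n) = 81
f = 6 (f = -7 + 13 = 6)
a(N) = N² + 8*N (a(N) = (N² + 7*N) + N = N² + 8*N)
-(f + a(x(1, 5)))*14 = -(6 + 81*(8 + 81))*14 = -(6 + 81*89)*14 = -(6 + 7209)*14 = -7215*14 = -1*101010 = -101010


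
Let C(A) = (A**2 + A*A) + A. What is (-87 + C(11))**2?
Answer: 27556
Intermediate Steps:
C(A) = A + 2*A**2 (C(A) = (A**2 + A**2) + A = 2*A**2 + A = A + 2*A**2)
(-87 + C(11))**2 = (-87 + 11*(1 + 2*11))**2 = (-87 + 11*(1 + 22))**2 = (-87 + 11*23)**2 = (-87 + 253)**2 = 166**2 = 27556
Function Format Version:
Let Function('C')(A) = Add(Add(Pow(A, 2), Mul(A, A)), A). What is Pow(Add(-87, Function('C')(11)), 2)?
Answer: 27556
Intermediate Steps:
Function('C')(A) = Add(A, Mul(2, Pow(A, 2))) (Function('C')(A) = Add(Add(Pow(A, 2), Pow(A, 2)), A) = Add(Mul(2, Pow(A, 2)), A) = Add(A, Mul(2, Pow(A, 2))))
Pow(Add(-87, Function('C')(11)), 2) = Pow(Add(-87, Mul(11, Add(1, Mul(2, 11)))), 2) = Pow(Add(-87, Mul(11, Add(1, 22))), 2) = Pow(Add(-87, Mul(11, 23)), 2) = Pow(Add(-87, 253), 2) = Pow(166, 2) = 27556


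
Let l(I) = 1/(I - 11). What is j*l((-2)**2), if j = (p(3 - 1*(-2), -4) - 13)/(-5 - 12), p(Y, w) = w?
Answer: -1/7 ≈ -0.14286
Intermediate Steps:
l(I) = 1/(-11 + I)
j = 1 (j = (-4 - 13)/(-5 - 12) = -17/(-17) = -17*(-1/17) = 1)
j*l((-2)**2) = 1/(-11 + (-2)**2) = 1/(-11 + 4) = 1/(-7) = 1*(-1/7) = -1/7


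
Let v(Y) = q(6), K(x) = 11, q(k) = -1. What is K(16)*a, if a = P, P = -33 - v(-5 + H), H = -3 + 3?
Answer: -352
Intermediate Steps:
H = 0
v(Y) = -1
P = -32 (P = -33 - 1*(-1) = -33 + 1 = -32)
a = -32
K(16)*a = 11*(-32) = -352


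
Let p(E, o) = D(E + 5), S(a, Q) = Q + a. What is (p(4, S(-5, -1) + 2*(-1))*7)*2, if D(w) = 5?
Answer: 70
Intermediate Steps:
p(E, o) = 5
(p(4, S(-5, -1) + 2*(-1))*7)*2 = (5*7)*2 = 35*2 = 70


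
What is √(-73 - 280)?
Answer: I*√353 ≈ 18.788*I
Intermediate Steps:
√(-73 - 280) = √(-353) = I*√353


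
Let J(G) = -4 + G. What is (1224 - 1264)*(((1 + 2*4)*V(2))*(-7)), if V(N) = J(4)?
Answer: 0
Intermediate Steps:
V(N) = 0 (V(N) = -4 + 4 = 0)
(1224 - 1264)*(((1 + 2*4)*V(2))*(-7)) = (1224 - 1264)*(((1 + 2*4)*0)*(-7)) = -40*(1 + 8)*0*(-7) = -40*9*0*(-7) = -0*(-7) = -40*0 = 0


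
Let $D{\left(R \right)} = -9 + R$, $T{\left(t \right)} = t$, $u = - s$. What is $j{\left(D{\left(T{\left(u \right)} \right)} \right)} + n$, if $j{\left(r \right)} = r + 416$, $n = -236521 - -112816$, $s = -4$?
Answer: $-123294$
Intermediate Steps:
$u = 4$ ($u = \left(-1\right) \left(-4\right) = 4$)
$n = -123705$ ($n = -236521 + 112816 = -123705$)
$j{\left(r \right)} = 416 + r$
$j{\left(D{\left(T{\left(u \right)} \right)} \right)} + n = \left(416 + \left(-9 + 4\right)\right) - 123705 = \left(416 - 5\right) - 123705 = 411 - 123705 = -123294$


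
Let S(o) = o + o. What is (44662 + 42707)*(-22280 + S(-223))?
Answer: -1985547894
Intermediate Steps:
S(o) = 2*o
(44662 + 42707)*(-22280 + S(-223)) = (44662 + 42707)*(-22280 + 2*(-223)) = 87369*(-22280 - 446) = 87369*(-22726) = -1985547894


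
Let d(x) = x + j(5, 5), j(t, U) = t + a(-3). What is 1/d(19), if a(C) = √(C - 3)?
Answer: 4/97 - I*√6/582 ≈ 0.041237 - 0.0042087*I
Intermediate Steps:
a(C) = √(-3 + C)
j(t, U) = t + I*√6 (j(t, U) = t + √(-3 - 3) = t + √(-6) = t + I*√6)
d(x) = 5 + x + I*√6 (d(x) = x + (5 + I*√6) = 5 + x + I*√6)
1/d(19) = 1/(5 + 19 + I*√6) = 1/(24 + I*√6)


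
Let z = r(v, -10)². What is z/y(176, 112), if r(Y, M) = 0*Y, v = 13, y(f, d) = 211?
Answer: 0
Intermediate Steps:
r(Y, M) = 0
z = 0 (z = 0² = 0)
z/y(176, 112) = 0/211 = 0*(1/211) = 0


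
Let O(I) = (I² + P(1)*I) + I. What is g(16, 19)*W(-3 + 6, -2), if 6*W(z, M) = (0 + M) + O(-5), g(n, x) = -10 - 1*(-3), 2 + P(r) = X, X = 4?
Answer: -28/3 ≈ -9.3333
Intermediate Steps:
P(r) = 2 (P(r) = -2 + 4 = 2)
O(I) = I² + 3*I (O(I) = (I² + 2*I) + I = I² + 3*I)
g(n, x) = -7 (g(n, x) = -10 + 3 = -7)
W(z, M) = 5/3 + M/6 (W(z, M) = ((0 + M) - 5*(3 - 5))/6 = (M - 5*(-2))/6 = (M + 10)/6 = (10 + M)/6 = 5/3 + M/6)
g(16, 19)*W(-3 + 6, -2) = -7*(5/3 + (⅙)*(-2)) = -7*(5/3 - ⅓) = -7*4/3 = -28/3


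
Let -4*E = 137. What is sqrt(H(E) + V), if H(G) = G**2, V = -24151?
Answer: 7*I*sqrt(7503)/4 ≈ 151.58*I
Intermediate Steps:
E = -137/4 (E = -1/4*137 = -137/4 ≈ -34.250)
sqrt(H(E) + V) = sqrt((-137/4)**2 - 24151) = sqrt(18769/16 - 24151) = sqrt(-367647/16) = 7*I*sqrt(7503)/4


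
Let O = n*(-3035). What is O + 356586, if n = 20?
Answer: 295886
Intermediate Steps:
O = -60700 (O = 20*(-3035) = -60700)
O + 356586 = -60700 + 356586 = 295886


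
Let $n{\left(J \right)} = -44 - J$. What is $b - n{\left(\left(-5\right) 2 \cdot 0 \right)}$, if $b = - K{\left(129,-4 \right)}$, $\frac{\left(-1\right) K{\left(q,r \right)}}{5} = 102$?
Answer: $554$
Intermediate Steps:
$K{\left(q,r \right)} = -510$ ($K{\left(q,r \right)} = \left(-5\right) 102 = -510$)
$b = 510$ ($b = \left(-1\right) \left(-510\right) = 510$)
$b - n{\left(\left(-5\right) 2 \cdot 0 \right)} = 510 - \left(-44 - \left(-5\right) 2 \cdot 0\right) = 510 - \left(-44 - \left(-10\right) 0\right) = 510 - \left(-44 - 0\right) = 510 - \left(-44 + 0\right) = 510 - -44 = 510 + 44 = 554$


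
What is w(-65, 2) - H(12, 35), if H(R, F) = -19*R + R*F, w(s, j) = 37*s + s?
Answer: -2662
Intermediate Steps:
w(s, j) = 38*s
H(R, F) = -19*R + F*R
w(-65, 2) - H(12, 35) = 38*(-65) - 12*(-19 + 35) = -2470 - 12*16 = -2470 - 1*192 = -2470 - 192 = -2662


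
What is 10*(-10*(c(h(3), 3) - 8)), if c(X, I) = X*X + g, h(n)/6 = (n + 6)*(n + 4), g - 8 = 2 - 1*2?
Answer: -14288400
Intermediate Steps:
g = 8 (g = 8 + (2 - 1*2) = 8 + (2 - 2) = 8 + 0 = 8)
h(n) = 6*(4 + n)*(6 + n) (h(n) = 6*((n + 6)*(n + 4)) = 6*((6 + n)*(4 + n)) = 6*((4 + n)*(6 + n)) = 6*(4 + n)*(6 + n))
c(X, I) = 8 + X² (c(X, I) = X*X + 8 = X² + 8 = 8 + X²)
10*(-10*(c(h(3), 3) - 8)) = 10*(-10*((8 + (144 + 6*3² + 60*3)²) - 8)) = 10*(-10*((8 + (144 + 6*9 + 180)²) - 8)) = 10*(-10*((8 + (144 + 54 + 180)²) - 8)) = 10*(-10*((8 + 378²) - 8)) = 10*(-10*((8 + 142884) - 8)) = 10*(-10*(142892 - 8)) = 10*(-10*142884) = 10*(-1428840) = -14288400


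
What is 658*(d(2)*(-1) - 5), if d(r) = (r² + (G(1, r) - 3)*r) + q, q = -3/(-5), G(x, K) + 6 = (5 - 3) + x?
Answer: 7896/5 ≈ 1579.2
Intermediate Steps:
G(x, K) = -4 + x (G(x, K) = -6 + ((5 - 3) + x) = -6 + (2 + x) = -4 + x)
q = ⅗ (q = -3*(-⅕) = ⅗ ≈ 0.60000)
d(r) = ⅗ + r² - 6*r (d(r) = (r² + ((-4 + 1) - 3)*r) + ⅗ = (r² + (-3 - 3)*r) + ⅗ = (r² - 6*r) + ⅗ = ⅗ + r² - 6*r)
658*(d(2)*(-1) - 5) = 658*((⅗ + 2² - 6*2)*(-1) - 5) = 658*((⅗ + 4 - 12)*(-1) - 5) = 658*(-37/5*(-1) - 5) = 658*(37/5 - 5) = 658*(12/5) = 7896/5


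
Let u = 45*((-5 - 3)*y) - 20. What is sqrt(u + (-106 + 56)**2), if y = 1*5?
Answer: 2*sqrt(170) ≈ 26.077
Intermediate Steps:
y = 5
u = -1820 (u = 45*((-5 - 3)*5) - 20 = 45*(-8*5) - 20 = 45*(-40) - 20 = -1800 - 20 = -1820)
sqrt(u + (-106 + 56)**2) = sqrt(-1820 + (-106 + 56)**2) = sqrt(-1820 + (-50)**2) = sqrt(-1820 + 2500) = sqrt(680) = 2*sqrt(170)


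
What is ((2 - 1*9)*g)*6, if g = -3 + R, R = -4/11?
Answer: 1554/11 ≈ 141.27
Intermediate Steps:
R = -4/11 (R = -4*1/11 = -4/11 ≈ -0.36364)
g = -37/11 (g = -3 - 4/11 = -37/11 ≈ -3.3636)
((2 - 1*9)*g)*6 = ((2 - 1*9)*(-37/11))*6 = ((2 - 9)*(-37/11))*6 = -7*(-37/11)*6 = (259/11)*6 = 1554/11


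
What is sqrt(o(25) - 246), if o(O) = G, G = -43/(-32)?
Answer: I*sqrt(15658)/8 ≈ 15.641*I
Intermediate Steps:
G = 43/32 (G = -43*(-1/32) = 43/32 ≈ 1.3438)
o(O) = 43/32
sqrt(o(25) - 246) = sqrt(43/32 - 246) = sqrt(-7829/32) = I*sqrt(15658)/8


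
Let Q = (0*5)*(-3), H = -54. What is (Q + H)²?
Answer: 2916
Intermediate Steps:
Q = 0 (Q = 0*(-3) = 0)
(Q + H)² = (0 - 54)² = (-54)² = 2916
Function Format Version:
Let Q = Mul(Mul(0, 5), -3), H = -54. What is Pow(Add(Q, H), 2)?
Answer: 2916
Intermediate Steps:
Q = 0 (Q = Mul(0, -3) = 0)
Pow(Add(Q, H), 2) = Pow(Add(0, -54), 2) = Pow(-54, 2) = 2916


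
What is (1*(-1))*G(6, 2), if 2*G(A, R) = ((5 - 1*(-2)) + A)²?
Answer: -169/2 ≈ -84.500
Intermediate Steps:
G(A, R) = (7 + A)²/2 (G(A, R) = ((5 - 1*(-2)) + A)²/2 = ((5 + 2) + A)²/2 = (7 + A)²/2)
(1*(-1))*G(6, 2) = (1*(-1))*((7 + 6)²/2) = -13²/2 = -169/2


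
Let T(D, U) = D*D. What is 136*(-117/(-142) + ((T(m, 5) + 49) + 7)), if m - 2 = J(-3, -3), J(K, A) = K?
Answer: 558348/71 ≈ 7864.1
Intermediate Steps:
m = -1 (m = 2 - 3 = -1)
T(D, U) = D**2
136*(-117/(-142) + ((T(m, 5) + 49) + 7)) = 136*(-117/(-142) + (((-1)**2 + 49) + 7)) = 136*(-117*(-1/142) + ((1 + 49) + 7)) = 136*(117/142 + (50 + 7)) = 136*(117/142 + 57) = 136*(8211/142) = 558348/71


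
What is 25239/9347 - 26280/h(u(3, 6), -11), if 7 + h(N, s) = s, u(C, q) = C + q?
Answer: 13671859/9347 ≈ 1462.7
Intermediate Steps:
h(N, s) = -7 + s
25239/9347 - 26280/h(u(3, 6), -11) = 25239/9347 - 26280/(-7 - 11) = 25239*(1/9347) - 26280/(-18) = 25239/9347 - 26280*(-1/18) = 25239/9347 + 1460 = 13671859/9347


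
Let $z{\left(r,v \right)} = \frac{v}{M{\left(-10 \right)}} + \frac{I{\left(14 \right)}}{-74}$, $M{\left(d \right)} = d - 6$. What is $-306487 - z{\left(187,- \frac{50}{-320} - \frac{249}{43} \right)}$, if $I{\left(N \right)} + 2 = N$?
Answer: $- \frac{249662013069}{814592} \approx -3.0649 \cdot 10^{5}$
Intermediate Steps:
$I{\left(N \right)} = -2 + N$
$M{\left(d \right)} = -6 + d$ ($M{\left(d \right)} = d - 6 = -6 + d$)
$z{\left(r,v \right)} = - \frac{6}{37} - \frac{v}{16}$ ($z{\left(r,v \right)} = \frac{v}{-6 - 10} + \frac{-2 + 14}{-74} = \frac{v}{-16} + 12 \left(- \frac{1}{74}\right) = v \left(- \frac{1}{16}\right) - \frac{6}{37} = - \frac{v}{16} - \frac{6}{37} = - \frac{6}{37} - \frac{v}{16}$)
$-306487 - z{\left(187,- \frac{50}{-320} - \frac{249}{43} \right)} = -306487 - \left(- \frac{6}{37} - \frac{- \frac{50}{-320} - \frac{249}{43}}{16}\right) = -306487 - \left(- \frac{6}{37} - \frac{\left(-50\right) \left(- \frac{1}{320}\right) - \frac{249}{43}}{16}\right) = -306487 - \left(- \frac{6}{37} - \frac{\frac{5}{32} - \frac{249}{43}}{16}\right) = -306487 - \left(- \frac{6}{37} - - \frac{7753}{22016}\right) = -306487 - \left(- \frac{6}{37} + \frac{7753}{22016}\right) = -306487 - \frac{154765}{814592} = - \frac{249662013069}{814592}$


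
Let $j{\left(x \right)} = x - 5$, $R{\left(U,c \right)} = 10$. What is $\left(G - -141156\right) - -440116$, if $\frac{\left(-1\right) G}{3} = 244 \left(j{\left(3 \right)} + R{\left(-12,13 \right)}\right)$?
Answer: $575416$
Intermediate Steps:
$j{\left(x \right)} = -5 + x$ ($j{\left(x \right)} = x - 5 = -5 + x$)
$G = -5856$ ($G = - 3 \cdot 244 \left(\left(-5 + 3\right) + 10\right) = - 3 \cdot 244 \left(-2 + 10\right) = - 3 \cdot 244 \cdot 8 = \left(-3\right) 1952 = -5856$)
$\left(G - -141156\right) - -440116 = \left(-5856 - -141156\right) - -440116 = \left(-5856 + 141156\right) + 440116 = 135300 + 440116 = 575416$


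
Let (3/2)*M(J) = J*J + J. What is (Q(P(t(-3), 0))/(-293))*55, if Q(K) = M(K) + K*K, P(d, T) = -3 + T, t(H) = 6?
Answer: -715/293 ≈ -2.4403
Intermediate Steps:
M(J) = 2*J/3 + 2*J²/3 (M(J) = 2*(J*J + J)/3 = 2*(J² + J)/3 = 2*(J + J²)/3 = 2*J/3 + 2*J²/3)
Q(K) = K² + 2*K*(1 + K)/3 (Q(K) = 2*K*(1 + K)/3 + K*K = 2*K*(1 + K)/3 + K² = K² + 2*K*(1 + K)/3)
(Q(P(t(-3), 0))/(-293))*55 = (((-3 + 0)*(2 + 5*(-3 + 0))/3)/(-293))*55 = (((⅓)*(-3)*(2 + 5*(-3)))*(-1/293))*55 = (((⅓)*(-3)*(2 - 15))*(-1/293))*55 = (((⅓)*(-3)*(-13))*(-1/293))*55 = (13*(-1/293))*55 = -13/293*55 = -715/293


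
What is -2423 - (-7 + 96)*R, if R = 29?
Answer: -5004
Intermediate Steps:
-2423 - (-7 + 96)*R = -2423 - (-7 + 96)*29 = -2423 - 89*29 = -2423 - 1*2581 = -2423 - 2581 = -5004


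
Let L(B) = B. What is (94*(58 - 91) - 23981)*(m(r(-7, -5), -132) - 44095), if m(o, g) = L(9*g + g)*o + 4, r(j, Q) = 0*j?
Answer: 1194116553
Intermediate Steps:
r(j, Q) = 0
m(o, g) = 4 + 10*g*o (m(o, g) = (9*g + g)*o + 4 = (10*g)*o + 4 = 10*g*o + 4 = 4 + 10*g*o)
(94*(58 - 91) - 23981)*(m(r(-7, -5), -132) - 44095) = (94*(58 - 91) - 23981)*((4 + 10*(-132)*0) - 44095) = (94*(-33) - 23981)*((4 + 0) - 44095) = (-3102 - 23981)*(4 - 44095) = -27083*(-44091) = 1194116553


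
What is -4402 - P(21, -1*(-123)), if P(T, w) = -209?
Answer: -4193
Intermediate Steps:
-4402 - P(21, -1*(-123)) = -4402 - 1*(-209) = -4402 + 209 = -4193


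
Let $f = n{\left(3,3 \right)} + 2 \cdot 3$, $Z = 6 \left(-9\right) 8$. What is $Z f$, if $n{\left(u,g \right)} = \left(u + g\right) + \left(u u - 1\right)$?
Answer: $-8640$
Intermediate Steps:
$n{\left(u,g \right)} = -1 + g + u + u^{2}$ ($n{\left(u,g \right)} = \left(g + u\right) + \left(u^{2} - 1\right) = \left(g + u\right) + \left(-1 + u^{2}\right) = -1 + g + u + u^{2}$)
$Z = -432$ ($Z = \left(-54\right) 8 = -432$)
$f = 20$ ($f = \left(-1 + 3 + 3 + 3^{2}\right) + 2 \cdot 3 = \left(-1 + 3 + 3 + 9\right) + 6 = 14 + 6 = 20$)
$Z f = \left(-432\right) 20 = -8640$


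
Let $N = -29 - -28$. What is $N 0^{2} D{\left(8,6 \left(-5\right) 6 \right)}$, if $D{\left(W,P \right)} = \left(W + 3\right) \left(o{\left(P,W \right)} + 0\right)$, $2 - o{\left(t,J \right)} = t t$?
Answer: $0$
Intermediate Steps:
$o{\left(t,J \right)} = 2 - t^{2}$ ($o{\left(t,J \right)} = 2 - t t = 2 - t^{2}$)
$D{\left(W,P \right)} = \left(2 - P^{2}\right) \left(3 + W\right)$ ($D{\left(W,P \right)} = \left(W + 3\right) \left(\left(2 - P^{2}\right) + 0\right) = \left(3 + W\right) \left(2 - P^{2}\right) = \left(2 - P^{2}\right) \left(3 + W\right)$)
$N = -1$ ($N = -29 + 28 = -1$)
$N 0^{2} D{\left(8,6 \left(-5\right) 6 \right)} = - 0^{2} \left(- \left(-2 + \left(6 \left(-5\right) 6\right)^{2}\right) \left(3 + 8\right)\right) = \left(-1\right) 0 \left(\left(-1\right) \left(-2 + \left(\left(-30\right) 6\right)^{2}\right) 11\right) = 0 \left(\left(-1\right) \left(-2 + \left(-180\right)^{2}\right) 11\right) = 0 \left(\left(-1\right) \left(-2 + 32400\right) 11\right) = 0 \left(\left(-1\right) 32398 \cdot 11\right) = 0 \left(-356378\right) = 0$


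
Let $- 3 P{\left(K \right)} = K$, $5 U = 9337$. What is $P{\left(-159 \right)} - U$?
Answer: $- \frac{9072}{5} \approx -1814.4$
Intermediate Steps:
$U = \frac{9337}{5}$ ($U = \frac{1}{5} \cdot 9337 = \frac{9337}{5} \approx 1867.4$)
$P{\left(K \right)} = - \frac{K}{3}$
$P{\left(-159 \right)} - U = \left(- \frac{1}{3}\right) \left(-159\right) - \frac{9337}{5} = 53 - \frac{9337}{5} = - \frac{9072}{5}$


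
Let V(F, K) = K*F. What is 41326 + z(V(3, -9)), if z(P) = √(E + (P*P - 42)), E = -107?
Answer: 41326 + 2*√145 ≈ 41350.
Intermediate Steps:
V(F, K) = F*K
z(P) = √(-149 + P²) (z(P) = √(-107 + (P*P - 42)) = √(-107 + (P² - 42)) = √(-107 + (-42 + P²)) = √(-149 + P²))
41326 + z(V(3, -9)) = 41326 + √(-149 + (3*(-9))²) = 41326 + √(-149 + (-27)²) = 41326 + √(-149 + 729) = 41326 + √580 = 41326 + 2*√145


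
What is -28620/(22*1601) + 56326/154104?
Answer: -606635527/1356962772 ≈ -0.44705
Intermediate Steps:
-28620/(22*1601) + 56326/154104 = -28620/35222 + 56326*(1/154104) = -28620*1/35222 + 28163/77052 = -14310/17611 + 28163/77052 = -606635527/1356962772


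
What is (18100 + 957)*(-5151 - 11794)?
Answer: -322920865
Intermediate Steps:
(18100 + 957)*(-5151 - 11794) = 19057*(-16945) = -322920865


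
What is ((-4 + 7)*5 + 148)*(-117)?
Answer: -19071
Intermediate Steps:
((-4 + 7)*5 + 148)*(-117) = (3*5 + 148)*(-117) = (15 + 148)*(-117) = 163*(-117) = -19071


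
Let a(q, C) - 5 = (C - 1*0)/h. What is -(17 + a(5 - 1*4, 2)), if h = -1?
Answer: -20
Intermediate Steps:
a(q, C) = 5 - C (a(q, C) = 5 + (C - 1*0)/(-1) = 5 + (C + 0)*(-1) = 5 + C*(-1) = 5 - C)
-(17 + a(5 - 1*4, 2)) = -(17 + (5 - 1*2)) = -(17 + (5 - 2)) = -(17 + 3) = -1*20 = -20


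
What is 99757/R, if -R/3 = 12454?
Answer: -99757/37362 ≈ -2.6700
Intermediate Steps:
R = -37362 (R = -3*12454 = -37362)
99757/R = 99757/(-37362) = 99757*(-1/37362) = -99757/37362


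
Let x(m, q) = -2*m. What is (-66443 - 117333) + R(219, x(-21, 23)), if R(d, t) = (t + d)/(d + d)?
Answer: -26831209/146 ≈ -1.8378e+5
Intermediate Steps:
R(d, t) = (d + t)/(2*d) (R(d, t) = (d + t)/((2*d)) = (d + t)*(1/(2*d)) = (d + t)/(2*d))
(-66443 - 117333) + R(219, x(-21, 23)) = (-66443 - 117333) + (1/2)*(219 - 2*(-21))/219 = -183776 + (1/2)*(1/219)*(219 + 42) = -183776 + (1/2)*(1/219)*261 = -183776 + 87/146 = -26831209/146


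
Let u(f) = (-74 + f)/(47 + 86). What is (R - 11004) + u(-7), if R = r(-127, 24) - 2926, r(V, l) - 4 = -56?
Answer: -1859687/133 ≈ -13983.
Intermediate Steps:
r(V, l) = -52 (r(V, l) = 4 - 56 = -52)
u(f) = -74/133 + f/133 (u(f) = (-74 + f)/133 = (-74 + f)*(1/133) = -74/133 + f/133)
R = -2978 (R = -52 - 2926 = -2978)
(R - 11004) + u(-7) = (-2978 - 11004) + (-74/133 + (1/133)*(-7)) = -13982 + (-74/133 - 1/19) = -13982 - 81/133 = -1859687/133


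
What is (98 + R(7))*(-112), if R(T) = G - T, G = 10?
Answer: -11312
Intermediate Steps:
R(T) = 10 - T
(98 + R(7))*(-112) = (98 + (10 - 1*7))*(-112) = (98 + (10 - 7))*(-112) = (98 + 3)*(-112) = 101*(-112) = -11312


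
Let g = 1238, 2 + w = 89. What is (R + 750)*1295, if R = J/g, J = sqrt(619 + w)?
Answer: 971250 + 1295*sqrt(706)/1238 ≈ 9.7128e+5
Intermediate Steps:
w = 87 (w = -2 + 89 = 87)
J = sqrt(706) (J = sqrt(619 + 87) = sqrt(706) ≈ 26.571)
R = sqrt(706)/1238 ≈ 0.021463
(R + 750)*1295 = (sqrt(706)/1238 + 750)*1295 = (750 + sqrt(706)/1238)*1295 = 971250 + 1295*sqrt(706)/1238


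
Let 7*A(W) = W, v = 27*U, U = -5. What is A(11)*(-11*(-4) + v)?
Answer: -143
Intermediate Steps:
v = -135 (v = 27*(-5) = -135)
A(W) = W/7
A(11)*(-11*(-4) + v) = ((⅐)*11)*(-11*(-4) - 135) = 11*(44 - 135)/7 = (11/7)*(-91) = -143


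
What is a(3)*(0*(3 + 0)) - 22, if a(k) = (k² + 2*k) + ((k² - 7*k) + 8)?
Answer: -22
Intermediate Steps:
a(k) = 8 - 5*k + 2*k² (a(k) = (k² + 2*k) + (8 + k² - 7*k) = 8 - 5*k + 2*k²)
a(3)*(0*(3 + 0)) - 22 = (8 - 5*3 + 2*3²)*(0*(3 + 0)) - 22 = (8 - 15 + 2*9)*(0*3) - 22 = (8 - 15 + 18)*0 - 22 = 11*0 - 22 = 0 - 22 = -22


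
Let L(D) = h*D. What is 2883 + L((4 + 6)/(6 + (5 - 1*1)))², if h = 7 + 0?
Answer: 2932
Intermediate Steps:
h = 7
L(D) = 7*D
2883 + L((4 + 6)/(6 + (5 - 1*1)))² = 2883 + (7*((4 + 6)/(6 + (5 - 1*1))))² = 2883 + (7*(10/(6 + (5 - 1))))² = 2883 + (7*(10/(6 + 4)))² = 2883 + (7*(10/10))² = 2883 + (7*(10*(⅒)))² = 2883 + (7*1)² = 2883 + 7² = 2883 + 49 = 2932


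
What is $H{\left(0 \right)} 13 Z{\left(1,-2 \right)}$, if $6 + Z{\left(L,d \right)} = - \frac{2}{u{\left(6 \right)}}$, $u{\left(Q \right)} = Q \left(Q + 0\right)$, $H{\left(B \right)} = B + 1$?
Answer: $- \frac{1417}{18} \approx -78.722$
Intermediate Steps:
$H{\left(B \right)} = 1 + B$
$u{\left(Q \right)} = Q^{2}$ ($u{\left(Q \right)} = Q Q = Q^{2}$)
$Z{\left(L,d \right)} = - \frac{109}{18}$ ($Z{\left(L,d \right)} = -6 - \frac{2}{6^{2}} = -6 - \frac{2}{36} = -6 - \frac{1}{18} = - \frac{109}{18}$)
$H{\left(0 \right)} 13 Z{\left(1,-2 \right)} = \left(1 + 0\right) 13 \left(- \frac{109}{18}\right) = 1 \cdot 13 \left(- \frac{109}{18}\right) = 13 \left(- \frac{109}{18}\right) = - \frac{1417}{18}$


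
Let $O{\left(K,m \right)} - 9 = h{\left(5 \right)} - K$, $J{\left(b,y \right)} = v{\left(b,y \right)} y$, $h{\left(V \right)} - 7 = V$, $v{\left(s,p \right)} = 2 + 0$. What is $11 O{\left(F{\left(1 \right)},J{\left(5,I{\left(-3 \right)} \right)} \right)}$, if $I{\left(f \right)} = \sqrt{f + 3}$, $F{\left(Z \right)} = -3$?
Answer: $264$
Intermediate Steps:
$v{\left(s,p \right)} = 2$
$h{\left(V \right)} = 7 + V$
$I{\left(f \right)} = \sqrt{3 + f}$
$J{\left(b,y \right)} = 2 y$
$O{\left(K,m \right)} = 21 - K$ ($O{\left(K,m \right)} = 9 - \left(-12 + K\right) = 21 - K$)
$11 O{\left(F{\left(1 \right)},J{\left(5,I{\left(-3 \right)} \right)} \right)} = 11 \left(21 - -3\right) = 11 \left(21 + 3\right) = 11 \cdot 24 = 264$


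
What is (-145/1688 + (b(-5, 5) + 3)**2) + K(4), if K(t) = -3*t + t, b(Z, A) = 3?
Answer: 47119/1688 ≈ 27.914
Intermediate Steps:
K(t) = -2*t
(-145/1688 + (b(-5, 5) + 3)**2) + K(4) = (-145/1688 + (3 + 3)**2) - 2*4 = (-145*1/1688 + 6**2) - 8 = (-145/1688 + 36) - 8 = 60623/1688 - 8 = 47119/1688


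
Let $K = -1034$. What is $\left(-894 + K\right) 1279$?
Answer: $-2465912$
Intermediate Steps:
$\left(-894 + K\right) 1279 = \left(-894 - 1034\right) 1279 = \left(-1928\right) 1279 = -2465912$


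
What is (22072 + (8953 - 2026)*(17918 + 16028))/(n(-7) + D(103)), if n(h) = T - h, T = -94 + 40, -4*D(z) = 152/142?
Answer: -8348393497/1678 ≈ -4.9752e+6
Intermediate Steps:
D(z) = -19/71 (D(z) = -38/142 = -1/4*76/71 = -19/71)
T = -54
n(h) = -54 - h
(22072 + (8953 - 2026)*(17918 + 16028))/(n(-7) + D(103)) = (22072 + (8953 - 2026)*(17918 + 16028))/((-54 - 1*(-7)) - 19/71) = (22072 + 6927*33946)/((-54 + 7) - 19/71) = (22072 + 235143942)/(-47 - 19/71) = 235166014/(-3356/71) = 235166014*(-71/3356) = -8348393497/1678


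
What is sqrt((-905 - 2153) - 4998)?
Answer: 2*I*sqrt(2014) ≈ 89.755*I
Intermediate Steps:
sqrt((-905 - 2153) - 4998) = sqrt(-3058 - 4998) = sqrt(-8056) = 2*I*sqrt(2014)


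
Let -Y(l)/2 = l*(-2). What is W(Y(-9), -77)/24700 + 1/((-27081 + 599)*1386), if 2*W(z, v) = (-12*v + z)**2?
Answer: 3617844991361/226647521100 ≈ 15.962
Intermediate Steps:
Y(l) = 4*l (Y(l) = -2*l*(-2) = -(-4)*l = 4*l)
W(z, v) = (z - 12*v)**2/2 (W(z, v) = (-12*v + z)**2/2 = (z - 12*v)**2/2)
W(Y(-9), -77)/24700 + 1/((-27081 + 599)*1386) = ((-4*(-9) + 12*(-77))**2/2)/24700 + 1/((-27081 + 599)*1386) = ((-1*(-36) - 924)**2/2)*(1/24700) + (1/1386)/(-26482) = ((36 - 924)**2/2)*(1/24700) - 1/26482*1/1386 = ((1/2)*(-888)**2)*(1/24700) - 1/36704052 = ((1/2)*788544)*(1/24700) - 1/36704052 = 394272*(1/24700) - 1/36704052 = 98568/6175 - 1/36704052 = 3617844991361/226647521100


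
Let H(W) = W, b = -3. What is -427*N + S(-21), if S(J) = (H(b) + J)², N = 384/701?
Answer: 239808/701 ≈ 342.09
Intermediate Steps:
N = 384/701 (N = 384*(1/701) = 384/701 ≈ 0.54779)
S(J) = (-3 + J)²
-427*N + S(-21) = -427*384/701 + (-3 - 21)² = -163968/701 + (-24)² = -163968/701 + 576 = 239808/701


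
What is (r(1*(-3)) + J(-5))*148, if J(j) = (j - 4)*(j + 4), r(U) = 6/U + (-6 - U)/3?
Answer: 888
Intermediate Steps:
r(U) = -2 + 6/U - U/3 (r(U) = 6/U + (-6 - U)*(1/3) = 6/U + (-2 - U/3) = -2 + 6/U - U/3)
J(j) = (-4 + j)*(4 + j)
(r(1*(-3)) + J(-5))*148 = ((-2 + 6/((1*(-3))) - (-3)/3) + (-16 + (-5)**2))*148 = ((-2 + 6/(-3) - 1/3*(-3)) + (-16 + 25))*148 = ((-2 + 6*(-1/3) + 1) + 9)*148 = ((-2 - 2 + 1) + 9)*148 = (-3 + 9)*148 = 6*148 = 888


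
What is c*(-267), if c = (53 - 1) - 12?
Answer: -10680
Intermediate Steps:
c = 40 (c = 52 - 12 = 40)
c*(-267) = 40*(-267) = -10680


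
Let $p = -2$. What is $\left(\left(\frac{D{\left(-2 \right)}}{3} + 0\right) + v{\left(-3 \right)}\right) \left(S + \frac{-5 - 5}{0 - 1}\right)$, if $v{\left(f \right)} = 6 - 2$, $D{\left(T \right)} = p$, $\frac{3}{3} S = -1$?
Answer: $30$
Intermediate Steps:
$S = -1$
$D{\left(T \right)} = -2$
$v{\left(f \right)} = 4$ ($v{\left(f \right)} = 6 - 2 = 4$)
$\left(\left(\frac{D{\left(-2 \right)}}{3} + 0\right) + v{\left(-3 \right)}\right) \left(S + \frac{-5 - 5}{0 - 1}\right) = \left(\left(- \frac{2}{3} + 0\right) + 4\right) \left(-1 + \frac{-5 - 5}{0 - 1}\right) = \left(\left(\left(-2\right) \frac{1}{3} + 0\right) + 4\right) \left(-1 - \frac{10}{-1}\right) = \left(\left(- \frac{2}{3} + 0\right) + 4\right) \left(-1 - -10\right) = \left(- \frac{2}{3} + 4\right) \left(-1 + 10\right) = \frac{10}{3} \cdot 9 = 30$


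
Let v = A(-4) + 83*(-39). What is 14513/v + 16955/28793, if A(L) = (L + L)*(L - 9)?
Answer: -364752794/90208469 ≈ -4.0434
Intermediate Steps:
A(L) = 2*L*(-9 + L) (A(L) = (2*L)*(-9 + L) = 2*L*(-9 + L))
v = -3133 (v = 2*(-4)*(-9 - 4) + 83*(-39) = 2*(-4)*(-13) - 3237 = 104 - 3237 = -3133)
14513/v + 16955/28793 = 14513/(-3133) + 16955/28793 = 14513*(-1/3133) + 16955*(1/28793) = -14513/3133 + 16955/28793 = -364752794/90208469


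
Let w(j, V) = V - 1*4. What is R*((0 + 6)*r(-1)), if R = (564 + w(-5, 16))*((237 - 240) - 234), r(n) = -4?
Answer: 3276288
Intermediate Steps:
w(j, V) = -4 + V (w(j, V) = V - 4 = -4 + V)
R = -136512 (R = (564 + (-4 + 16))*((237 - 240) - 234) = (564 + 12)*(-3 - 234) = 576*(-237) = -136512)
R*((0 + 6)*r(-1)) = -136512*(0 + 6)*(-4) = -819072*(-4) = -136512*(-24) = 3276288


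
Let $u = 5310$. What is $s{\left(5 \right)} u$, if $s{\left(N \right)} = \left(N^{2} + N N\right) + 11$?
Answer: $323910$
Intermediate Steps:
$s{\left(N \right)} = 11 + 2 N^{2}$ ($s{\left(N \right)} = \left(N^{2} + N^{2}\right) + 11 = 2 N^{2} + 11 = 11 + 2 N^{2}$)
$s{\left(5 \right)} u = \left(11 + 2 \cdot 5^{2}\right) 5310 = \left(11 + 2 \cdot 25\right) 5310 = \left(11 + 50\right) 5310 = 61 \cdot 5310 = 323910$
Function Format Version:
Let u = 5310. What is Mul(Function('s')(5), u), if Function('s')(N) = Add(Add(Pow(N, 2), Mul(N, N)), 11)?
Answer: 323910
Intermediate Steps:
Function('s')(N) = Add(11, Mul(2, Pow(N, 2))) (Function('s')(N) = Add(Add(Pow(N, 2), Pow(N, 2)), 11) = Add(Mul(2, Pow(N, 2)), 11) = Add(11, Mul(2, Pow(N, 2))))
Mul(Function('s')(5), u) = Mul(Add(11, Mul(2, Pow(5, 2))), 5310) = Mul(Add(11, Mul(2, 25)), 5310) = Mul(Add(11, 50), 5310) = Mul(61, 5310) = 323910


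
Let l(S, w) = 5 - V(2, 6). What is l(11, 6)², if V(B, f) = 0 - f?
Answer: 121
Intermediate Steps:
V(B, f) = -f
l(S, w) = 11 (l(S, w) = 5 - (-1)*6 = 5 - 1*(-6) = 5 + 6 = 11)
l(11, 6)² = 11² = 121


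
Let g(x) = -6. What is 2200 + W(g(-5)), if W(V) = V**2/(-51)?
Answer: 37388/17 ≈ 2199.3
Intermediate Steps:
W(V) = -V**2/51
2200 + W(g(-5)) = 2200 - 1/51*(-6)**2 = 2200 - 1/51*36 = 2200 - 12/17 = 37388/17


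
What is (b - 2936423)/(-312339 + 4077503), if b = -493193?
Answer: -857404/941291 ≈ -0.91088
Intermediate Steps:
(b - 2936423)/(-312339 + 4077503) = (-493193 - 2936423)/(-312339 + 4077503) = -3429616/3765164 = -3429616*1/3765164 = -857404/941291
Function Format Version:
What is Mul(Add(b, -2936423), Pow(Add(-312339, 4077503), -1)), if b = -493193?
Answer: Rational(-857404, 941291) ≈ -0.91088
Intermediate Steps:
Mul(Add(b, -2936423), Pow(Add(-312339, 4077503), -1)) = Mul(Add(-493193, -2936423), Pow(Add(-312339, 4077503), -1)) = Mul(-3429616, Pow(3765164, -1)) = Mul(-3429616, Rational(1, 3765164)) = Rational(-857404, 941291)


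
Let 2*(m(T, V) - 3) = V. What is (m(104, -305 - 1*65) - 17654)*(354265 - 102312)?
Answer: -4493833708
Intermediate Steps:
m(T, V) = 3 + V/2
(m(104, -305 - 1*65) - 17654)*(354265 - 102312) = ((3 + (-305 - 1*65)/2) - 17654)*(354265 - 102312) = ((3 + (-305 - 65)/2) - 17654)*251953 = ((3 + (½)*(-370)) - 17654)*251953 = ((3 - 185) - 17654)*251953 = (-182 - 17654)*251953 = -17836*251953 = -4493833708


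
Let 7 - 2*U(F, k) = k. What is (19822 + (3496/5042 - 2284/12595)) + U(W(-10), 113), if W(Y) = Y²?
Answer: 627721447251/31751995 ≈ 19770.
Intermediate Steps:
U(F, k) = 7/2 - k/2
(19822 + (3496/5042 - 2284/12595)) + U(W(-10), 113) = (19822 + (3496/5042 - 2284/12595)) + (7/2 - ½*113) = (19822 + (3496*(1/5042) - 2284*1/12595)) + (7/2 - 113/2) = (19822 + (1748/2521 - 2284/12595)) - 53 = (19822 + 16258096/31751995) - 53 = 629404302986/31751995 - 53 = 627721447251/31751995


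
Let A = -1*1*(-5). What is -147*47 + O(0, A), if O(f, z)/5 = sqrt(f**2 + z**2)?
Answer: -6884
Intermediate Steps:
A = 5 (A = -1*(-5) = 5)
O(f, z) = 5*sqrt(f**2 + z**2)
-147*47 + O(0, A) = -147*47 + 5*sqrt(0**2 + 5**2) = -6909 + 5*sqrt(0 + 25) = -6909 + 5*sqrt(25) = -6909 + 5*5 = -6909 + 25 = -6884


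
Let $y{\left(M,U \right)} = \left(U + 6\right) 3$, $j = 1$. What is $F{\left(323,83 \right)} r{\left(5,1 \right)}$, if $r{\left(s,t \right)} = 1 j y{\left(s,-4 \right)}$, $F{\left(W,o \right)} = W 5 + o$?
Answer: $10188$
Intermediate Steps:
$y{\left(M,U \right)} = 18 + 3 U$ ($y{\left(M,U \right)} = \left(6 + U\right) 3 = 18 + 3 U$)
$F{\left(W,o \right)} = o + 5 W$ ($F{\left(W,o \right)} = 5 W + o = o + 5 W$)
$r{\left(s,t \right)} = 6$ ($r{\left(s,t \right)} = 1 \cdot 1 \left(18 + 3 \left(-4\right)\right) = 1 \left(18 - 12\right) = 1 \cdot 6 = 6$)
$F{\left(323,83 \right)} r{\left(5,1 \right)} = \left(83 + 5 \cdot 323\right) 6 = \left(83 + 1615\right) 6 = 1698 \cdot 6 = 10188$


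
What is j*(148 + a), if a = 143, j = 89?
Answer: 25899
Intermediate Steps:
j*(148 + a) = 89*(148 + 143) = 89*291 = 25899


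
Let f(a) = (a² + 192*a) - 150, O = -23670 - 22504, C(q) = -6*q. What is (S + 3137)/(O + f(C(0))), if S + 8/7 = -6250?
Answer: 21799/324268 ≈ 0.067225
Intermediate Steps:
S = -43758/7 (S = -8/7 - 6250 = -43758/7 ≈ -6251.1)
O = -46174
f(a) = -150 + a² + 192*a
(S + 3137)/(O + f(C(0))) = (-43758/7 + 3137)/(-46174 + (-150 + (-6*0)² + 192*(-6*0))) = -21799/(7*(-46174 + (-150 + 0² + 192*0))) = -21799/(7*(-46174 + (-150 + 0 + 0))) = -21799/(7*(-46174 - 150)) = -21799/7/(-46324) = -21799/7*(-1/46324) = 21799/324268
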